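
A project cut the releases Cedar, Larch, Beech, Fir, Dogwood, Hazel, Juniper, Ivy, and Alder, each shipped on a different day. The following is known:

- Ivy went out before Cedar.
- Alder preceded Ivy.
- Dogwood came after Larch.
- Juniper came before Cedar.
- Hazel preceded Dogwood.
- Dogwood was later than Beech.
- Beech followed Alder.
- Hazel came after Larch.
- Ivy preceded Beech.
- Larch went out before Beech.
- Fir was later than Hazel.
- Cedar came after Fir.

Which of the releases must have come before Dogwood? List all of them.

Alder, Beech, Hazel, Ivy, Larch

Directly stated before Dogwood: Beech, Hazel, and Larch.
Alder reaches Dogwood via Alder → Beech → Dogwood.
Ivy reaches Dogwood via Ivy → Beech → Dogwood.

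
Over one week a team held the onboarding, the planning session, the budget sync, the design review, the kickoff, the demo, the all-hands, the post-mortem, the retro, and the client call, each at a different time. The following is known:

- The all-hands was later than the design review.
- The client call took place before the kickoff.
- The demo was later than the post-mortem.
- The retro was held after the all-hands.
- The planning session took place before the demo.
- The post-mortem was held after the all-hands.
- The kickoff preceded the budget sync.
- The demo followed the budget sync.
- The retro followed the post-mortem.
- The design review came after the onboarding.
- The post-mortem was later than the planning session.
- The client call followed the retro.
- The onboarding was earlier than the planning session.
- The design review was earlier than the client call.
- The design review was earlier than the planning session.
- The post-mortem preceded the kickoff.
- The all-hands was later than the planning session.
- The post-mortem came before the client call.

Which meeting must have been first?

The onboarding has a chain of constraints placing it before every other meeting, so the onboarding must be first.

the onboarding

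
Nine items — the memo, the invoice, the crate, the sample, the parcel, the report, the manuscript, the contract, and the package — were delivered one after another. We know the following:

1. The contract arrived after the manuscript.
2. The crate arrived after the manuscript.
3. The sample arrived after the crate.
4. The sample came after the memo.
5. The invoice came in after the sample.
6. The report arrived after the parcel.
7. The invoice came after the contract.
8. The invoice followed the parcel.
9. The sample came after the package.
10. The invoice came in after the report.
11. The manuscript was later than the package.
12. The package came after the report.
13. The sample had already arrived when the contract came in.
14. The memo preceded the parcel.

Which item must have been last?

the invoice

Every other item has a chain of constraints placing it before the invoice, so the invoice is last.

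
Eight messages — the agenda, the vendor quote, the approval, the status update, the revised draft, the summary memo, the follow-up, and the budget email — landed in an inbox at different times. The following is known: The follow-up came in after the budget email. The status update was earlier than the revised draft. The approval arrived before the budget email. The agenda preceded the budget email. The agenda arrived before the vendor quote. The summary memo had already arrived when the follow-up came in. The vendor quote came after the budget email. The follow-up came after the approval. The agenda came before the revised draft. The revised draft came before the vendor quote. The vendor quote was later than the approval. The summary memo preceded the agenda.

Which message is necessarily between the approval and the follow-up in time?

Tracing the constraints gives the approval → the budget email → the follow-up, so the budget email sits after the approval and before the follow-up.
No other message is forced both after the approval and before the follow-up.

the budget email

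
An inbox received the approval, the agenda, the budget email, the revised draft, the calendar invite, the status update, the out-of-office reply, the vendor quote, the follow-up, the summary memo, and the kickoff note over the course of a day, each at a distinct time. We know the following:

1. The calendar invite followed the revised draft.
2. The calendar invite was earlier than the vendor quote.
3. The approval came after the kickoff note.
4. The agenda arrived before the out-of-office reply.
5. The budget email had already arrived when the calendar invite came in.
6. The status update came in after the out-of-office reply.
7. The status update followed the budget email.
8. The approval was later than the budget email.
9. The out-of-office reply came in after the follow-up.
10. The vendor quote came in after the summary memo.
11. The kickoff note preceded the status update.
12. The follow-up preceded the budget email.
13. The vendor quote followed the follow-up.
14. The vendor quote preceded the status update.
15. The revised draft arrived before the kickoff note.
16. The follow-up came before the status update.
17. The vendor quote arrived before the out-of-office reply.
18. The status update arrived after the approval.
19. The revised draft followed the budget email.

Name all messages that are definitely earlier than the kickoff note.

Directly stated before the kickoff note: the revised draft.
The budget email reaches the kickoff note via the budget email → the revised draft → the kickoff note.
The follow-up reaches the kickoff note via the follow-up → the budget email → the revised draft → the kickoff note.
No chain forces the status update (or any of the others) ahead of the kickoff note.

the budget email, the follow-up, the revised draft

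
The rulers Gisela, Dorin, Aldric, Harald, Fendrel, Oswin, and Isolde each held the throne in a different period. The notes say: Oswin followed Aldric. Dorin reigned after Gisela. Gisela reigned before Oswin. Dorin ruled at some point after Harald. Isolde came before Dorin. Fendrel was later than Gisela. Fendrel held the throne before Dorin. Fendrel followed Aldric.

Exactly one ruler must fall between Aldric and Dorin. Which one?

Fendrel

Tracing the constraints gives Aldric → Fendrel → Dorin, so Fendrel sits after Aldric and before Dorin.
No other ruler is forced both after Aldric and before Dorin.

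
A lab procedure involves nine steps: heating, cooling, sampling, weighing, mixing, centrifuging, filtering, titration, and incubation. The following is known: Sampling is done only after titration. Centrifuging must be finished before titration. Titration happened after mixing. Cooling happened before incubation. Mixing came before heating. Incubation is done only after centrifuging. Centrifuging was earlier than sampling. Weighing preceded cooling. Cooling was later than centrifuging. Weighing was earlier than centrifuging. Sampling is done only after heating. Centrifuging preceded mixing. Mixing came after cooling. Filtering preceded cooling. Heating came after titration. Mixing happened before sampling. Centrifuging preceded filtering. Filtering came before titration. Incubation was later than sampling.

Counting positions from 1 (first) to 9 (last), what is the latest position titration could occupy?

6

Titration must come before heating, incubation, and sampling — 3 steps forced after it.
Everything else can be placed before titration in some valid order, so titration can sit as late as position 9 − 3 = 6.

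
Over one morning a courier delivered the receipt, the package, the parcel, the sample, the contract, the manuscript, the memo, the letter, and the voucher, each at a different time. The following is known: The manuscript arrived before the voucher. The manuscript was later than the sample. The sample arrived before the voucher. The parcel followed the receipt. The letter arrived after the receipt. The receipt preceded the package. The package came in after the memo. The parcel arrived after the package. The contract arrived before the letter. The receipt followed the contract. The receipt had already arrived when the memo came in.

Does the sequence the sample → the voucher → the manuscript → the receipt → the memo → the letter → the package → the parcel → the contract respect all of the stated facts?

no

The constraints require the contract before the receipt, but in the proposed sequence the receipt appears ahead of the contract. That one violation is enough.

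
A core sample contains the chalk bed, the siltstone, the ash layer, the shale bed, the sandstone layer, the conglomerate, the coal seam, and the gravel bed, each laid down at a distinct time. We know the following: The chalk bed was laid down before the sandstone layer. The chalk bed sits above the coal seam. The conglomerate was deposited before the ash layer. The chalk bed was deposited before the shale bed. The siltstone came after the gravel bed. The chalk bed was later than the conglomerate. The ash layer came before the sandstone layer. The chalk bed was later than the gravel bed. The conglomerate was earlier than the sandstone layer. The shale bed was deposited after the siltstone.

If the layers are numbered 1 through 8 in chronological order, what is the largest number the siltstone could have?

7

The siltstone must come before the shale bed — 1 layer forced after it.
Everything else can be placed before the siltstone in some valid order, so the siltstone can sit as late as position 8 − 1 = 7.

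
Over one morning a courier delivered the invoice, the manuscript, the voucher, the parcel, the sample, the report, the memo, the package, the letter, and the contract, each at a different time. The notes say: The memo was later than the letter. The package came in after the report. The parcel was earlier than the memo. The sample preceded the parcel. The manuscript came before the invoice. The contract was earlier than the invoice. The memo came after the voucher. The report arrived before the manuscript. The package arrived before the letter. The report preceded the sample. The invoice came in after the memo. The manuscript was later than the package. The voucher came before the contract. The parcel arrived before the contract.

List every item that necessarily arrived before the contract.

Directly stated before the contract: the parcel and the voucher.
The report reaches the contract via the report → the sample → the parcel → the contract.
The sample reaches the contract via the sample → the parcel → the contract.
No chain forces the letter (or any of the others) ahead of the contract.

the parcel, the report, the sample, the voucher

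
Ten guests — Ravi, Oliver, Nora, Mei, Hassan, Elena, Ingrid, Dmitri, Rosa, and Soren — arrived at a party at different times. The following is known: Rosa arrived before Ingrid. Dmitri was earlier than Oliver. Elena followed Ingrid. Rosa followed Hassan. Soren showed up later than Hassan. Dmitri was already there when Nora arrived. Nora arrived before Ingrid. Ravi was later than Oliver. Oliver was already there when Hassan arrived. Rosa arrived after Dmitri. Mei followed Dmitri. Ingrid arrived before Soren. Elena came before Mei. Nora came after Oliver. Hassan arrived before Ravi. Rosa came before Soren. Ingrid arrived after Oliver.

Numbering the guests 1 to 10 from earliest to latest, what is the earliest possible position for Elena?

Dmitri, Hassan, Ingrid, Nora, Oliver, and Rosa must all come before Elena — 6 forced predecessors.
Nothing else is forced ahead of Elena, so their earliest slot is position 6 + 1 = 7.

7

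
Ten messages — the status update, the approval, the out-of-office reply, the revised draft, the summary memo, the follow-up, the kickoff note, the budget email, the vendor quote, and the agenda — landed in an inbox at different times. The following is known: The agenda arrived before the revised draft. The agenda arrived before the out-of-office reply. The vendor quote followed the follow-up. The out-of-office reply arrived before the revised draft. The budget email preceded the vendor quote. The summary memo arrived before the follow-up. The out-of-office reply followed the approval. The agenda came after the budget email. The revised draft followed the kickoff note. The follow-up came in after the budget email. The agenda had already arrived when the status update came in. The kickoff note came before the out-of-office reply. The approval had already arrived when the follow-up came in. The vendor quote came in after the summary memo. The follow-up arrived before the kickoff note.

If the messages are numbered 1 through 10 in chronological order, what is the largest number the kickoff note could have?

8

The kickoff note must come before the out-of-office reply and the revised draft — 2 messages forced after it.
Everything else can be placed before the kickoff note in some valid order, so the kickoff note can sit as late as position 10 − 2 = 8.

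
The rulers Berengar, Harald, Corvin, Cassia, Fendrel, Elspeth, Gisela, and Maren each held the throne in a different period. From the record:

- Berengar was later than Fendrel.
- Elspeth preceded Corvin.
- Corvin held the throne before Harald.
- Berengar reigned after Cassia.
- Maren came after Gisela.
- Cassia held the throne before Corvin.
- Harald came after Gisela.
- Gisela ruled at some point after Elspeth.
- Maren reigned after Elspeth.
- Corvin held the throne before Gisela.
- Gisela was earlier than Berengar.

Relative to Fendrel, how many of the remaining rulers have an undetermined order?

6

Forced after Fendrel: Berengar.
That leaves Cassia, Corvin, Elspeth, Gisela, Harald, and Maren with no forced order relative to Fendrel — 6.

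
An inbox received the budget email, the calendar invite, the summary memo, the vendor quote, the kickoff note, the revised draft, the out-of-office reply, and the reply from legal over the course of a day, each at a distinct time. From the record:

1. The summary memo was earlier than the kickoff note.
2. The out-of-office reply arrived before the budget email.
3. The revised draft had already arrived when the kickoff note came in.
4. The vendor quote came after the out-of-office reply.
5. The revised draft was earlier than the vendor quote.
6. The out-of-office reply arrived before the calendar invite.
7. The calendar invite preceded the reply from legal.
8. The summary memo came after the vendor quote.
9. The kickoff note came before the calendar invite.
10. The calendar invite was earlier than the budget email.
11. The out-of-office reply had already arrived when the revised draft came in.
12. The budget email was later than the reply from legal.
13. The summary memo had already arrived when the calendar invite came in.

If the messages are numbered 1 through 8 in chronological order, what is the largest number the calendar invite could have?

The calendar invite must come before the budget email and the reply from legal — 2 messages forced after it.
Everything else can be placed before the calendar invite in some valid order, so the calendar invite can sit as late as position 8 − 2 = 6.

6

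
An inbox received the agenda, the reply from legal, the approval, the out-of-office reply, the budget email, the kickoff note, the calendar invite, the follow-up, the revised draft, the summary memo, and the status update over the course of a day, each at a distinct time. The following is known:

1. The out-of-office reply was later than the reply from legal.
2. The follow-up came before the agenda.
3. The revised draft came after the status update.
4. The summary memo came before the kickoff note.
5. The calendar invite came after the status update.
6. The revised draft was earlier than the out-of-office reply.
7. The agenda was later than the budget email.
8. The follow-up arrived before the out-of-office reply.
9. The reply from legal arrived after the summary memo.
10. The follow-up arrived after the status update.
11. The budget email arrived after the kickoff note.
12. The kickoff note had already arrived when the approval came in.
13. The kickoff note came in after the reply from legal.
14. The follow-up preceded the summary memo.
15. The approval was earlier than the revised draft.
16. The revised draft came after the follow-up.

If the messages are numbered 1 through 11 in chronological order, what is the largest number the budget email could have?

The budget email must come before the agenda — 1 message forced after it.
Everything else can be placed before the budget email in some valid order, so the budget email can sit as late as position 11 − 1 = 10.

10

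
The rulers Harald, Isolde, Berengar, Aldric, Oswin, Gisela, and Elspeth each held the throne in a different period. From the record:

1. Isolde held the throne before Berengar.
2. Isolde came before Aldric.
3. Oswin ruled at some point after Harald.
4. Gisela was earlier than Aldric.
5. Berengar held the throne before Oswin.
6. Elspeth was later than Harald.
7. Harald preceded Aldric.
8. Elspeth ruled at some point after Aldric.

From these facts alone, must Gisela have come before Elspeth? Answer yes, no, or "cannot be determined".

Chain the constraints: Gisela → Aldric → Elspeth. Each link is directly stated, so Gisela comes before Elspeth.

yes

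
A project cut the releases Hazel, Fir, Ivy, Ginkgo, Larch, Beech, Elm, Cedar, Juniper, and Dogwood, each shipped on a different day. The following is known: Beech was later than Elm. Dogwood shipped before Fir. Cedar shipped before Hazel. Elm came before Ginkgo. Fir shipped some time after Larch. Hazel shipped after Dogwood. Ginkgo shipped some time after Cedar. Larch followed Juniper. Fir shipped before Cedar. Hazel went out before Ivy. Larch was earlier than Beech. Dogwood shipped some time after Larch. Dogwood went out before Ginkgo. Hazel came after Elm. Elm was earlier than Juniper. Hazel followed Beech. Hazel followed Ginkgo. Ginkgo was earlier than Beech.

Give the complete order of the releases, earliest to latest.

Elm, Juniper, Larch, Dogwood, Fir, Cedar, Ginkgo, Beech, Hazel, Ivy

The constraints fix every adjacent pair, so only one ordering works:
Elm → Juniper → Larch → Dogwood → Fir → Cedar → Ginkgo → Beech → Hazel → Ivy.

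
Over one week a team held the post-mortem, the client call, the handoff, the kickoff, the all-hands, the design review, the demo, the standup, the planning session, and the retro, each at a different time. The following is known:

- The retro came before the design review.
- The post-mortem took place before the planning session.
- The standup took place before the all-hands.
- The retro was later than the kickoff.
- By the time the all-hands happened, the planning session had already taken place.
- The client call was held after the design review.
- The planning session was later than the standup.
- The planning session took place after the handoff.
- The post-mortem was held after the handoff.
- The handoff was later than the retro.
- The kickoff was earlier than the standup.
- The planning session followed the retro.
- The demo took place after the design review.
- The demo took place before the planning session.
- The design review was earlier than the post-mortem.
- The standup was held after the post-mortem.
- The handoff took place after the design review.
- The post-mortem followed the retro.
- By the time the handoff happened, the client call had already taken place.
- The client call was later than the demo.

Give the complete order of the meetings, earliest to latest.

The constraints fix every adjacent pair, so only one ordering works:
the kickoff → the retro → the design review → the demo → the client call → the handoff → the post-mortem → the standup → the planning session → the all-hands.

the kickoff, the retro, the design review, the demo, the client call, the handoff, the post-mortem, the standup, the planning session, the all-hands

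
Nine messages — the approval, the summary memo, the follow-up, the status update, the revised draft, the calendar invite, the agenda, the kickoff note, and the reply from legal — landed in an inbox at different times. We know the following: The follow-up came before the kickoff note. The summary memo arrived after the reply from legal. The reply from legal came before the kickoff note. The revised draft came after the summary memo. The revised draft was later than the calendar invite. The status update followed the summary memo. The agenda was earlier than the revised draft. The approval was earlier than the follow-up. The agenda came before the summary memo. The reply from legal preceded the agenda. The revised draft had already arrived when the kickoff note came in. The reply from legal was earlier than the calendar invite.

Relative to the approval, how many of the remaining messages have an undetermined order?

6

Forced after the approval: the follow-up and the kickoff note.
That leaves the agenda, the calendar invite, the reply from legal, the revised draft, the status update, and the summary memo with no forced order relative to the approval — 6.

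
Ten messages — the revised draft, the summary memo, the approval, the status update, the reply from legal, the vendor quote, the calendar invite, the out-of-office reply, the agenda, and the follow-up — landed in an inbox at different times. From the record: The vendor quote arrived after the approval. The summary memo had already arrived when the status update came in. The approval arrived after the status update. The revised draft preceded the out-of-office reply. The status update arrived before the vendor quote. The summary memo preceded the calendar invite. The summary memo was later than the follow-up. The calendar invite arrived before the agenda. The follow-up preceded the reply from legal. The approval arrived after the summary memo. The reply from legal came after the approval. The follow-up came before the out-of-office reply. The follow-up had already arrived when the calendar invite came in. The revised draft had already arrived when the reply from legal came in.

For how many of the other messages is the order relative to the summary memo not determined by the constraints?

Forced before the summary memo: the follow-up; forced after the summary memo: the agenda, the approval, the calendar invite, the reply from legal, the status update, and the vendor quote.
That leaves the out-of-office reply and the revised draft with no forced order relative to the summary memo — 2.

2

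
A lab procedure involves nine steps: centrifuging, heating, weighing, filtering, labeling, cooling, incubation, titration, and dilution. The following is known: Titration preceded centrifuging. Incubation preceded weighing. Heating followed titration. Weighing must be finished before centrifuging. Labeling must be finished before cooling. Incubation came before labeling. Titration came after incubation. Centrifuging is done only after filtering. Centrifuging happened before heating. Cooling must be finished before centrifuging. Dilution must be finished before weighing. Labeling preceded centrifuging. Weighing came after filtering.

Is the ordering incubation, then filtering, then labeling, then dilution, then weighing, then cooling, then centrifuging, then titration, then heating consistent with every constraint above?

The constraints require titration before centrifuging, but in the proposed sequence centrifuging appears ahead of titration. That one violation is enough.

no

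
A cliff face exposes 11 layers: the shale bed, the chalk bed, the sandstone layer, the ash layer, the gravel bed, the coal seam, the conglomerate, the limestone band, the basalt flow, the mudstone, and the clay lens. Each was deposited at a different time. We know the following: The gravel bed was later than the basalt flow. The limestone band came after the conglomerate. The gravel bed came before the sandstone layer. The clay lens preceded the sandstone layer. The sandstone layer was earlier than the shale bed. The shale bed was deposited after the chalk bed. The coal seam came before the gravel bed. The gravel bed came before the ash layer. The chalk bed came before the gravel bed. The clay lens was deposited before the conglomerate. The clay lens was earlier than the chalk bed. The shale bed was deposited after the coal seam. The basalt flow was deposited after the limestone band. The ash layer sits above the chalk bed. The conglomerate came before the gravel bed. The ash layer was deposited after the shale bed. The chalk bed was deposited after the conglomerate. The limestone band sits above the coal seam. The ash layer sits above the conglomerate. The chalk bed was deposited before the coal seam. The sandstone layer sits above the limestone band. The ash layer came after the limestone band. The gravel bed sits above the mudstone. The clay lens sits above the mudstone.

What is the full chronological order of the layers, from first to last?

The constraints fix every adjacent pair, so only one ordering works:
the mudstone → the clay lens → the conglomerate → the chalk bed → the coal seam → the limestone band → the basalt flow → the gravel bed → the sandstone layer → the shale bed → the ash layer.

the mudstone, the clay lens, the conglomerate, the chalk bed, the coal seam, the limestone band, the basalt flow, the gravel bed, the sandstone layer, the shale bed, the ash layer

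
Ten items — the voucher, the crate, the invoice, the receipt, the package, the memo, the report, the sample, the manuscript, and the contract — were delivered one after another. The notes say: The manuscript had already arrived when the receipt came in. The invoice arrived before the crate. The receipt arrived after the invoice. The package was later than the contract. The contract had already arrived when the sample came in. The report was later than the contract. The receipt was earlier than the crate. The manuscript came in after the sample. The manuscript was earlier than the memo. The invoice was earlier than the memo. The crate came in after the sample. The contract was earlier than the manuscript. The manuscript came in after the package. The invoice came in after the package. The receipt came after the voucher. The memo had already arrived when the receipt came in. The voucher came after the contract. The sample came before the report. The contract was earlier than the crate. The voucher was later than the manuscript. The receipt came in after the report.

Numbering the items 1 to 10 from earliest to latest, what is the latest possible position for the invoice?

The invoice must come before the crate, the memo, and the receipt — 3 items forced after it.
Everything else can be placed before the invoice in some valid order, so the invoice can sit as late as position 10 − 3 = 7.

7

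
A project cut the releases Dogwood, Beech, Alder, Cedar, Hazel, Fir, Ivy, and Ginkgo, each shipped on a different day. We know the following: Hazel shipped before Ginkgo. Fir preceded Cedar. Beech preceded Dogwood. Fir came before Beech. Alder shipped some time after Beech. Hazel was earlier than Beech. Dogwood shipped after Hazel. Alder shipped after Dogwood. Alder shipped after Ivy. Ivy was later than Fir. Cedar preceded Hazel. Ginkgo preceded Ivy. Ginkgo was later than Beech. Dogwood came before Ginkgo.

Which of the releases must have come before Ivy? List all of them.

Beech, Cedar, Dogwood, Fir, Ginkgo, Hazel

Directly stated before Ivy: Fir and Ginkgo.
Beech reaches Ivy via Beech → Ginkgo → Ivy.
Cedar reaches Ivy via Cedar → Hazel → Ginkgo → Ivy.
Dogwood reaches Ivy via Dogwood → Ginkgo → Ivy.
Likewise Hazel reaches Ivy by chaining the stated constraints.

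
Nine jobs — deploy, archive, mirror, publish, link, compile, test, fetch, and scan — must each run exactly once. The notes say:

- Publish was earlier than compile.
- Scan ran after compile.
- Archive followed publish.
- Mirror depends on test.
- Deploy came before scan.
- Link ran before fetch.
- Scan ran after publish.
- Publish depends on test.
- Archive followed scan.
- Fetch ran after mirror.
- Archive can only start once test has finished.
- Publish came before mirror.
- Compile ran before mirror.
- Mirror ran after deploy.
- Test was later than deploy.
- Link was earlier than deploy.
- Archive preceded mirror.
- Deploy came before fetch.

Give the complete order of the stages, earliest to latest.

The constraints fix every adjacent pair, so only one ordering works:
link → deploy → test → publish → compile → scan → archive → mirror → fetch.

link, deploy, test, publish, compile, scan, archive, mirror, fetch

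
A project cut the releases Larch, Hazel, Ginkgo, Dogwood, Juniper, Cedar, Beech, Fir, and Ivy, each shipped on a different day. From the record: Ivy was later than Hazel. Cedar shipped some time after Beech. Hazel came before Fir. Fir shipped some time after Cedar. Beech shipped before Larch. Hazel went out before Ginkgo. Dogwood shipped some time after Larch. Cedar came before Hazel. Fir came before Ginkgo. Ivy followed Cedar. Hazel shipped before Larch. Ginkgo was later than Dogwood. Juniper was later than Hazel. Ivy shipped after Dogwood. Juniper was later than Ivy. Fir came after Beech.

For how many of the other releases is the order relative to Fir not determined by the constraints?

4

Forced before Fir: Beech, Cedar, and Hazel; forced after Fir: Ginkgo.
That leaves Dogwood, Ivy, Juniper, and Larch with no forced order relative to Fir — 4.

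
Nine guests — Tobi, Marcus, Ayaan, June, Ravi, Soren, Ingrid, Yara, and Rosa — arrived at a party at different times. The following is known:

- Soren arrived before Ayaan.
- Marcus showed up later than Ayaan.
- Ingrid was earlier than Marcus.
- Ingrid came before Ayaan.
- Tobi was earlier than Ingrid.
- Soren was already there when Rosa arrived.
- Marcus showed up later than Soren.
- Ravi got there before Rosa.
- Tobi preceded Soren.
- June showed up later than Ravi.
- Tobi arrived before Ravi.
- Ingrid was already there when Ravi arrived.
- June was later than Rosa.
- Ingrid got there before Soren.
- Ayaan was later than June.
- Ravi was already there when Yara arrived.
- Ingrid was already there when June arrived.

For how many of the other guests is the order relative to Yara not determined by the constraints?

Forced before Yara: Ingrid, Ravi, and Tobi.
That leaves Ayaan, June, Marcus, Rosa, and Soren with no forced order relative to Yara — 5.

5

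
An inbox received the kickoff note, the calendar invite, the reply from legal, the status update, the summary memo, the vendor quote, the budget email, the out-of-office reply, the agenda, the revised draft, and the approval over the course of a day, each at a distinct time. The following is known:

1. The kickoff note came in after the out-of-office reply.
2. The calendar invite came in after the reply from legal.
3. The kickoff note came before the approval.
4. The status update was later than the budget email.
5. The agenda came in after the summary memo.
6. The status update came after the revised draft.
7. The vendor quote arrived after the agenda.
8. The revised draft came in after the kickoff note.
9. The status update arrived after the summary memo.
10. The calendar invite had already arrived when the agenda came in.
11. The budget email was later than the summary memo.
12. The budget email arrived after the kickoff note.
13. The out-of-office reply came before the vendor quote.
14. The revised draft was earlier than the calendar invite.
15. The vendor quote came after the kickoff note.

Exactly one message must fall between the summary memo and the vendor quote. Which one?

the agenda

Tracing the constraints gives the summary memo → the agenda → the vendor quote, so the agenda sits after the summary memo and before the vendor quote.
No other message is forced both after the summary memo and before the vendor quote.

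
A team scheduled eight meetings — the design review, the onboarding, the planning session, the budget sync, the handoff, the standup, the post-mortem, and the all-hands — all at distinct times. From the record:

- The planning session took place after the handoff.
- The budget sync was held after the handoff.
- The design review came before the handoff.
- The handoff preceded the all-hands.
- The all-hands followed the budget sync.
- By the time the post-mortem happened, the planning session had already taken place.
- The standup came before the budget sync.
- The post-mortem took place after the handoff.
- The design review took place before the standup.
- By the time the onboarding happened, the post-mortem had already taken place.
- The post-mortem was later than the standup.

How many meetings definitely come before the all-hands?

4

Directly stated before the all-hands: the budget sync and the handoff.
The design review reaches the all-hands via the design review → the handoff → the all-hands.
The standup reaches the all-hands via the standup → the budget sync → the all-hands.
No chain forces the planning session (or any of the others) ahead of the all-hands.
That's the budget sync, the design review, the handoff, and the standup — 4 in all.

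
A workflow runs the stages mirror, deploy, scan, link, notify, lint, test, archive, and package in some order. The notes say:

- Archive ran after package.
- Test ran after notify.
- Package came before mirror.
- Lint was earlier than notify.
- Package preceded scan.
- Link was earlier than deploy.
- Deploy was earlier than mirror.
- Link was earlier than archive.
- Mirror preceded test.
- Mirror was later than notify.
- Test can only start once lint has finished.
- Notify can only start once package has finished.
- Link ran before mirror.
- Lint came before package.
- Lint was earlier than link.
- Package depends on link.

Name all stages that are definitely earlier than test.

Directly stated before test: lint, mirror, and notify.
Deploy reaches test via deploy → mirror → test.
Link reaches test via link → mirror → test.
Package reaches test via package → notify → test.
No chain forces scan (or any of the others) ahead of test.

deploy, link, lint, mirror, notify, package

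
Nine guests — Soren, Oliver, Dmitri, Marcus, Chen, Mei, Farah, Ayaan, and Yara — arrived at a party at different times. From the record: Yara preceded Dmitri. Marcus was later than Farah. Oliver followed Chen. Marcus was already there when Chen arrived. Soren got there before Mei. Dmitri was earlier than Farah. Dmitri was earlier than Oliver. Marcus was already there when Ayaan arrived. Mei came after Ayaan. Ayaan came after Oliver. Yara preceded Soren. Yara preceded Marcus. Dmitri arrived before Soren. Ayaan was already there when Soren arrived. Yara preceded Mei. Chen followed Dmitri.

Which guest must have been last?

Mei

Every other guest has a chain of constraints placing them before Mei, so Mei is last.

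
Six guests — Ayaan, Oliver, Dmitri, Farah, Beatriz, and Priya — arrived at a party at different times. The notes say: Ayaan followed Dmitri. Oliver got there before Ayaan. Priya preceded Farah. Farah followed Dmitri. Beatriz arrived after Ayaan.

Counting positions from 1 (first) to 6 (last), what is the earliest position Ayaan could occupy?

3

Dmitri and Oliver must both come before Ayaan — 2 forced predecessors.
Nothing else is forced ahead of Ayaan, so their earliest slot is position 2 + 1 = 3.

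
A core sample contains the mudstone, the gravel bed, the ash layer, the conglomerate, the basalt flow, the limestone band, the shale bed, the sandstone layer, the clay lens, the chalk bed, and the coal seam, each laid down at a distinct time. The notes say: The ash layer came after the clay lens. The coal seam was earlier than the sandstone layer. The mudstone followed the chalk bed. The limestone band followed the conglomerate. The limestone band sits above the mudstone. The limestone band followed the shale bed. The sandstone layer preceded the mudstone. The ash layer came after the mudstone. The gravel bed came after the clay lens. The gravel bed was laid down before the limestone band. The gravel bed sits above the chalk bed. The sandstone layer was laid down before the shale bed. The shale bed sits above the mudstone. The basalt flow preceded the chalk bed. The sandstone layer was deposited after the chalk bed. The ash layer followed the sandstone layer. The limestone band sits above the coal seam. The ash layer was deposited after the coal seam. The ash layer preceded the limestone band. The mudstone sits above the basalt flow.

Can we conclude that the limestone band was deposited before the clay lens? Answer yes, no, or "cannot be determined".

Tracing the constraints gives the clay lens → the ash layer → the limestone band, so the clay lens must come before the limestone band.
That means the limestone band cannot be before the clay lens.

no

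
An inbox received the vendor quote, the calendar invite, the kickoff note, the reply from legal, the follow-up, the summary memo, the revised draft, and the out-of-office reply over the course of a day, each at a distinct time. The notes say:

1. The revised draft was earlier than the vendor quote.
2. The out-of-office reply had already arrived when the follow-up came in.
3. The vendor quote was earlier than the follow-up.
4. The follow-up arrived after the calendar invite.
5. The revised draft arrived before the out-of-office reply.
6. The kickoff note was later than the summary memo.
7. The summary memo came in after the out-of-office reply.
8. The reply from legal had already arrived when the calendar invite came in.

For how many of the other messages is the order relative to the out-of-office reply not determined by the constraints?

Forced before the out-of-office reply: the revised draft; forced after the out-of-office reply: the follow-up, the kickoff note, and the summary memo.
That leaves the calendar invite, the reply from legal, and the vendor quote with no forced order relative to the out-of-office reply — 3.

3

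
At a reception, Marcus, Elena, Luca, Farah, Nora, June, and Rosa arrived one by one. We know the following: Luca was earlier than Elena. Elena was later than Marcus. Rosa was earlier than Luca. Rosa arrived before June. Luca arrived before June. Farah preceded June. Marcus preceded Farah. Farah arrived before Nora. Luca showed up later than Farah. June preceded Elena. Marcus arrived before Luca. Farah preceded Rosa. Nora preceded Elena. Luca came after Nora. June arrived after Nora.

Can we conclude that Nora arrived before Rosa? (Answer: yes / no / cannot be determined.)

No chain of stated constraints runs from Nora to Rosa, and none runs from Rosa to Nora either.
So the relative order of Nora and Rosa is not fixed by the given facts.

cannot be determined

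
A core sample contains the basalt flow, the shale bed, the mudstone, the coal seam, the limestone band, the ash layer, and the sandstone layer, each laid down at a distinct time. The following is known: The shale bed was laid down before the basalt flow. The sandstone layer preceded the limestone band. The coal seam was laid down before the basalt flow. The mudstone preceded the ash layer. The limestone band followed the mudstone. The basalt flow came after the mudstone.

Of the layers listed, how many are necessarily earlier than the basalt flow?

Directly stated before the basalt flow: the coal seam, the mudstone, and the shale bed.
That's the coal seam, the mudstone, and the shale bed — 3 in all.

3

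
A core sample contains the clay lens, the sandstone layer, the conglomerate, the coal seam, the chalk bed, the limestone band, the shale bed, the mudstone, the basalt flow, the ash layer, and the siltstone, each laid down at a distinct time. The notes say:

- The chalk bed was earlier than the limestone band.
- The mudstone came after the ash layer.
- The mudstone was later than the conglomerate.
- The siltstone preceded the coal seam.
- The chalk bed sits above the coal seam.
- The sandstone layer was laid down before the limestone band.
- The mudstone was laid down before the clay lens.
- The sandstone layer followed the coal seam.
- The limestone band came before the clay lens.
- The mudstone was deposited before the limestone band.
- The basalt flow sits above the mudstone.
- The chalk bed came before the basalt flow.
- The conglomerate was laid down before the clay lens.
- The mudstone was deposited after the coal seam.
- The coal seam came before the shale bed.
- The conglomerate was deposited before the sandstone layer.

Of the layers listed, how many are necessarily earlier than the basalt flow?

Directly stated before the basalt flow: the chalk bed and the mudstone.
The ash layer reaches the basalt flow via the ash layer → the mudstone → the basalt flow.
The coal seam reaches the basalt flow via the coal seam → the chalk bed → the basalt flow.
The conglomerate reaches the basalt flow via the conglomerate → the mudstone → the basalt flow.
Likewise the siltstone reaches the basalt flow by chaining the stated constraints.
No chain forces the clay lens (or any of the others) ahead of the basalt flow.
That's the ash layer, the chalk bed, the coal seam, the conglomerate, the mudstone, and the siltstone — 6 in all.

6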